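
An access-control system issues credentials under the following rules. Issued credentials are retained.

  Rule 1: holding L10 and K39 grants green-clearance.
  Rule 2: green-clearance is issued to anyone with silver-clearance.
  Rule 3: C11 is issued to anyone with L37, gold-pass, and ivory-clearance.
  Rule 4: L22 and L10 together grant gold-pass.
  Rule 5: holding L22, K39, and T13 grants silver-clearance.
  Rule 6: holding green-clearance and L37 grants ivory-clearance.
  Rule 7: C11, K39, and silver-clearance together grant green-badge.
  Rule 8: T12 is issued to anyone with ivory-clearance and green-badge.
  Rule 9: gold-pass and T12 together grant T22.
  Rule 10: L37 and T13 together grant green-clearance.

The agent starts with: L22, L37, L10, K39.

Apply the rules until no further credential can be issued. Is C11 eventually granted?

Holding L10 and K39 grants green-clearance (Rule 1).
Holding L22 and L10 grants gold-pass (Rule 4).
Holding green-clearance and L37 grants ivory-clearance (Rule 6).
Holding L37, gold-pass, and ivory-clearance grants C11 (Rule 3).

Yes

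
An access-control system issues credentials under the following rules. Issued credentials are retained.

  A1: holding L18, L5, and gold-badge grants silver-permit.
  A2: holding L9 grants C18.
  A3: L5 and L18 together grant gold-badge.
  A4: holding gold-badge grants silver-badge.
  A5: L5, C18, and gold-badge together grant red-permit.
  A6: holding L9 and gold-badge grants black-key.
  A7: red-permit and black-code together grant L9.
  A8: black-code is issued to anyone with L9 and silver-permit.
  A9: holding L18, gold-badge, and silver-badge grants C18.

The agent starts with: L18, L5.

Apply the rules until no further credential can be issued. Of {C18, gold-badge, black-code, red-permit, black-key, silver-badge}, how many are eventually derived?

4

Holding L5 and L18 grants gold-badge (A3).
Holding gold-badge grants silver-badge (A4).
Holding L18, gold-badge, and silver-badge grants C18 (A9).
Holding L5, C18, and gold-badge grants red-permit (A5).
C18: reached.
gold-badge: reached.
black-code would need L9 and silver-permit (A8), but L9 is never granted.
red-permit: reached.
black-key would need L9 and gold-badge (A6), but L9 is never granted.
silver-badge: reached.
Reached: C18, gold-badge, red-permit, and silver-badge — 4 of the 6.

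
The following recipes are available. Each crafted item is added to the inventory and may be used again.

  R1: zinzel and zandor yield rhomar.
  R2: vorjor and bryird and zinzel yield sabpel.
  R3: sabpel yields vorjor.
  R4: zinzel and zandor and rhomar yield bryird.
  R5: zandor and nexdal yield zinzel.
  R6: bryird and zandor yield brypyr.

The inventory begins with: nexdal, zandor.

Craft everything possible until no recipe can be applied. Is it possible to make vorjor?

No

vorjor would need sabpel (R3), but sabpel is never obtained.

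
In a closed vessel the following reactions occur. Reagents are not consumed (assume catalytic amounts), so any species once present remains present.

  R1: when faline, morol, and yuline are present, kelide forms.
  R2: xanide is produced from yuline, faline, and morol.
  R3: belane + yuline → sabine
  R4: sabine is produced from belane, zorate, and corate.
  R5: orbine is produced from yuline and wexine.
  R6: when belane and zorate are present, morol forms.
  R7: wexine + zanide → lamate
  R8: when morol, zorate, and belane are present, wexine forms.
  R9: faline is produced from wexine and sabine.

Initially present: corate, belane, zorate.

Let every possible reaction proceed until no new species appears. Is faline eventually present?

Yes

belane, zorate, and corate present → sabine forms (R4).
belane and zorate present → morol forms (R6).
morol, zorate, and belane present → wexine forms (R8).
wexine and sabine present → faline forms (R9).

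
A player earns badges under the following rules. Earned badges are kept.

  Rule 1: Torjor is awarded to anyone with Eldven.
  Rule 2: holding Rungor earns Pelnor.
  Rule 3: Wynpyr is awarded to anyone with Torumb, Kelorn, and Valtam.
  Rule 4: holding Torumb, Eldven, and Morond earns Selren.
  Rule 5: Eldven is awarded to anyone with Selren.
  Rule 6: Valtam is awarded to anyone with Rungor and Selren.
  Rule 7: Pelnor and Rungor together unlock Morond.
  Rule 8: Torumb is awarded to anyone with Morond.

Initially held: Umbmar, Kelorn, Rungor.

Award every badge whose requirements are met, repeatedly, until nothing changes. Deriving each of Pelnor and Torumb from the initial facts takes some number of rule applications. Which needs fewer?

Pelnor: With Rungor, Pelnor is earned (Rule 2). [1 rule application]
Torumb: With Rungor, Pelnor is earned (Rule 2). With Pelnor and Rungor, Morond is earned (Rule 7). With Morond, Torumb is earned (Rule 8). [3 rule applications]
Pelnor needs fewer.

Pelnor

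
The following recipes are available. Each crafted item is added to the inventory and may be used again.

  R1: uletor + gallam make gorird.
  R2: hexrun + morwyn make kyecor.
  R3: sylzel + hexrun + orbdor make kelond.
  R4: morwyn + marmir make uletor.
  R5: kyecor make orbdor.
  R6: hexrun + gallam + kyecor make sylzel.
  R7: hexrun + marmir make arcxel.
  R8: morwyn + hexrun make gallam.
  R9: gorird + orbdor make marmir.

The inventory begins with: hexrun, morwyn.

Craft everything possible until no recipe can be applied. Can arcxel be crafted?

arcxel would need hexrun and marmir (R7), but marmir is never obtained.

No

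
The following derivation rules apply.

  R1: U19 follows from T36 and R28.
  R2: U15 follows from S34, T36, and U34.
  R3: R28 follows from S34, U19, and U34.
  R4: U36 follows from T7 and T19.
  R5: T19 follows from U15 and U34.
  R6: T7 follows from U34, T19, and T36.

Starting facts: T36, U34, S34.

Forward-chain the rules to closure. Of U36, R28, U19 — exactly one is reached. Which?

S34, T36, and U34 hold, so U15 follows (R2).
From U15 and U34, R5 gives T19.
From U34, T19, and T36, R6 gives T7.
From T7 and T19, R4 gives U36.
U19 would need T36 and R28 (R1), but R28 is never established. R28 would need S34, U19, and U34 (R3), but U19 is never established.

U36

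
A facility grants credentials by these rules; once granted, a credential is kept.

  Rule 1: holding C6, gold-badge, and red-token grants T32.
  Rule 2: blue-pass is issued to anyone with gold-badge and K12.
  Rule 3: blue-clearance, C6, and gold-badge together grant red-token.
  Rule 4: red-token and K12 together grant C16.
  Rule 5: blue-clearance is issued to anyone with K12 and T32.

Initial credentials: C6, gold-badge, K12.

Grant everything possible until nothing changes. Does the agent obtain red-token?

No

red-token would need blue-clearance, C6, and gold-badge (Rule 3), but blue-clearance is never granted.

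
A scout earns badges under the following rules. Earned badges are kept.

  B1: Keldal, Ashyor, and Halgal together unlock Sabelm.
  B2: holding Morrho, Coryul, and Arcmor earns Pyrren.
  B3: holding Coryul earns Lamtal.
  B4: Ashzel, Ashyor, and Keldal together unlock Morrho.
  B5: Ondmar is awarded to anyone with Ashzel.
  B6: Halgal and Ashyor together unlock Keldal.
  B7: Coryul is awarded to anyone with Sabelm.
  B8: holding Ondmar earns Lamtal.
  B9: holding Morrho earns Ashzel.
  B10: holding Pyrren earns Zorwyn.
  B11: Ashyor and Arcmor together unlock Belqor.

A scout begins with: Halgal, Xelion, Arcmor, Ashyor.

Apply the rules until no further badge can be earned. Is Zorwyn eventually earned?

Zorwyn would need Pyrren (B10), but Pyrren is never earned.

No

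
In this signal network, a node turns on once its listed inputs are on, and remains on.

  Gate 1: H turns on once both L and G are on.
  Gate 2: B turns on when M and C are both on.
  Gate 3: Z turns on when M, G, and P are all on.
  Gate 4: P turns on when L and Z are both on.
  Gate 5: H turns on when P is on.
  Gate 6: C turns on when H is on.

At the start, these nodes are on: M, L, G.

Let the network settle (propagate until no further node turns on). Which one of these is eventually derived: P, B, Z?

B

Gate 1: L and G on → H on.
H is on, so C turns on (Gate 6).
M and C are on, so B turns on (Gate 2).
Z would need M, G, and P (Gate 3), but P never turns on. P would need L and Z (Gate 4), but Z never turns on.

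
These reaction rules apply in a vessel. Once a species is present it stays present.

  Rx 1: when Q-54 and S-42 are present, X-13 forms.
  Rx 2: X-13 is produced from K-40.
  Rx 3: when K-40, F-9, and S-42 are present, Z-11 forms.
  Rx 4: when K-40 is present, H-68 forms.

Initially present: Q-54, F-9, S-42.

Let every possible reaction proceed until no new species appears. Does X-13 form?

Yes

Q-54 and S-42 present → X-13 forms (Rx 1).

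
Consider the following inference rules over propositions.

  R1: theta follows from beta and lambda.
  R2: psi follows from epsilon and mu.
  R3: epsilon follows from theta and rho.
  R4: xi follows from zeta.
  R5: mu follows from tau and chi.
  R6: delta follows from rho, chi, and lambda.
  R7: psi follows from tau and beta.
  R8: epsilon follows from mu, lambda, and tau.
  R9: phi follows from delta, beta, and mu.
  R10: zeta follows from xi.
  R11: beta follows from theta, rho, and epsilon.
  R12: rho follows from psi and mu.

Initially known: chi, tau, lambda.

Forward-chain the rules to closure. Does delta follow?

Yes

tau and chi hold, so mu follows (R5).
mu, lambda, and tau hold, so epsilon follows (R8).
epsilon and mu hold, so psi follows (R2).
psi and mu hold, so rho follows (R12).
From rho, chi, and lambda, R6 gives delta.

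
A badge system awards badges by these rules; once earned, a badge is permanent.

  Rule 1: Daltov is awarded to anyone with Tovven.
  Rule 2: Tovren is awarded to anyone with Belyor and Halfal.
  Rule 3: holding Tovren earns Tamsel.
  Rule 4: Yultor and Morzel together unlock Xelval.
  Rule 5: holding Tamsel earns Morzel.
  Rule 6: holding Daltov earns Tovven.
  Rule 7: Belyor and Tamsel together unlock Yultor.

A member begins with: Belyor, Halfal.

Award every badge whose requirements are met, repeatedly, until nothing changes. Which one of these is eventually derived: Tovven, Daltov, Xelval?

Xelval

With Belyor and Halfal, Tovren is earned (Rule 2).
With Tovren, Tamsel is earned (Rule 3).
With Belyor and Tamsel, Yultor is earned (Rule 7).
With Tamsel, Morzel is earned (Rule 5).
With Yultor and Morzel, Xelval is earned (Rule 4).
Daltov would need Tovven (Rule 1), but Tovven is never earned. Tovven would need Daltov (Rule 6), but Daltov is never earned.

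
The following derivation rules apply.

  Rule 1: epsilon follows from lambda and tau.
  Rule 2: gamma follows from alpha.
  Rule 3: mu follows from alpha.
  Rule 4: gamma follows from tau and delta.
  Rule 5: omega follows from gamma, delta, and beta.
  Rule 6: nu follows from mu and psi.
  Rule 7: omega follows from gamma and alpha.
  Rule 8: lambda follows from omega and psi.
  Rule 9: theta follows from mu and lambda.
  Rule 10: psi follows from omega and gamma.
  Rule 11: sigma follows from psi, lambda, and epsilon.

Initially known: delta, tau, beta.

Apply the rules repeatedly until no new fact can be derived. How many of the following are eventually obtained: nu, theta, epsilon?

From tau and delta, Rule 4 gives gamma.
From gamma, delta, and beta, Rule 5 gives omega.
From omega and gamma, Rule 10 gives psi.
omega and psi hold, so lambda follows (Rule 8).
From lambda and tau, Rule 1 gives epsilon.
nu would need mu and psi (Rule 6), but mu is never established.
theta would need mu and lambda (Rule 9), but mu is never established.
epsilon: reached.
Reached: epsilon — 1 of the 3.

1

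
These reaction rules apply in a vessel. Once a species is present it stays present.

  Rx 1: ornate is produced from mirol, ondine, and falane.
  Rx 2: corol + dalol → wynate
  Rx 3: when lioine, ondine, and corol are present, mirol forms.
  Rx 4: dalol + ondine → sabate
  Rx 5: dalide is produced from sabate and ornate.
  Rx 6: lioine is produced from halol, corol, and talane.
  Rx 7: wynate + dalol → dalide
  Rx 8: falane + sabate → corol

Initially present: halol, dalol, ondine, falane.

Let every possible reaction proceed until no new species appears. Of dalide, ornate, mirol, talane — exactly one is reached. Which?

dalol and ondine present → sabate forms (Rx 4).
falane and sabate present → corol forms (Rx 8).
corol and dalol present → wynate forms (Rx 2).
wynate and dalol present → dalide forms (Rx 7).
ornate would need mirol, ondine, and falane (Rx 1), but mirol never forms. No rule produces talane, and it is not given. mirol would need lioine, ondine, and corol (Rx 3), but lioine never forms.

dalide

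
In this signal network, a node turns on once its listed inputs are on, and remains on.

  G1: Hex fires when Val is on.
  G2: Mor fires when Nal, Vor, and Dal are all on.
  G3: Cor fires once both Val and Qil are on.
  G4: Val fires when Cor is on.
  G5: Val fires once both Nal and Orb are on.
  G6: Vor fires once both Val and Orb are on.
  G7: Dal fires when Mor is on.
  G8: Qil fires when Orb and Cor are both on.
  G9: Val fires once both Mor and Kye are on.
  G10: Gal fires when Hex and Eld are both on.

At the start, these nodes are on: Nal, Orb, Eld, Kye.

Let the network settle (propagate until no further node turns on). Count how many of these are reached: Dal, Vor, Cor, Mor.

G5: Nal and Orb on → Val on.
Val and Orb are on, so Vor fires (G6).
Dal would need Mor (G7), but Mor never turns on.
Vor: reached.
Cor would need Val and Qil (G3), but Qil never turns on.
Mor would need Nal, Vor, and Dal (G2), but Dal never turns on.
Reached: Vor — 1 of the 4.

1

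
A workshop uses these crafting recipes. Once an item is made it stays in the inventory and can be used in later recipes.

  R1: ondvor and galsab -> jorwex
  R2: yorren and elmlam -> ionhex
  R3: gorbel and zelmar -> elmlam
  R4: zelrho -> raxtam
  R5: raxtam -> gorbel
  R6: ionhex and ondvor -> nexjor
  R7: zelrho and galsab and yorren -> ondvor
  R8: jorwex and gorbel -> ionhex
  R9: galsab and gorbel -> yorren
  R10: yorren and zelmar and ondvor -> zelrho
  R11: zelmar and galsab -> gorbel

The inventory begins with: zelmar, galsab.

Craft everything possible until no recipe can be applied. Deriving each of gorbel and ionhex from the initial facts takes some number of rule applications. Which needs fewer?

gorbel

gorbel: zelmar and galsab -> gorbel (R11). [1 rule application]
ionhex: zelmar and galsab -> gorbel (R11). gorbel and zelmar -> elmlam (R3). Using R9, galsab and gorbel make yorren. yorren and elmlam -> ionhex (R2). [4 rule applications]
gorbel needs fewer.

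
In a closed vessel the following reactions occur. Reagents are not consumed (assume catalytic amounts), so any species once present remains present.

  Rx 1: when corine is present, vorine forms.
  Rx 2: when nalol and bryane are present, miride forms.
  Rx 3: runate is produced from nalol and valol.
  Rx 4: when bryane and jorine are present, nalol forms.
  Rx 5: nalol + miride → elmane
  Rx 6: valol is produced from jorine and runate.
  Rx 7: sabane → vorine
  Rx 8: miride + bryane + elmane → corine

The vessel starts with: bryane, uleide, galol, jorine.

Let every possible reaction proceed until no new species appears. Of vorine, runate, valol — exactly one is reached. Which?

vorine

bryane and jorine present → nalol forms (Rx 4).
nalol and bryane present → miride forms (Rx 2).
nalol and miride present → elmane forms (Rx 5).
miride, bryane, and elmane present → corine forms (Rx 8).
corine present → vorine forms (Rx 1).
valol would need jorine and runate (Rx 6), but runate never forms. runate would need nalol and valol (Rx 3), but valol never forms.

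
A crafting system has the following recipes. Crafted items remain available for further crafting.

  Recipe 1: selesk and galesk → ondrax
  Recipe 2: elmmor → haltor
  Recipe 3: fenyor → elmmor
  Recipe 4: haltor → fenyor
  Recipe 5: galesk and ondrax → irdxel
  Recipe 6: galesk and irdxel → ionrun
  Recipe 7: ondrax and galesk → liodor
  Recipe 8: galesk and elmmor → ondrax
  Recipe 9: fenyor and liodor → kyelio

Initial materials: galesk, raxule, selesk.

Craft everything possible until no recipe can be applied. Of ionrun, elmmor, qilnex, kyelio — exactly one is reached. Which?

ionrun

selesk and galesk → ondrax (Recipe 1).
Using Recipe 5, galesk and ondrax make irdxel.
galesk and irdxel → ionrun (Recipe 6).
kyelio would need fenyor and liodor (Recipe 9), but fenyor is never obtained. No rule produces qilnex, and it is not given. elmmor would need fenyor (Recipe 3), but fenyor is never obtained.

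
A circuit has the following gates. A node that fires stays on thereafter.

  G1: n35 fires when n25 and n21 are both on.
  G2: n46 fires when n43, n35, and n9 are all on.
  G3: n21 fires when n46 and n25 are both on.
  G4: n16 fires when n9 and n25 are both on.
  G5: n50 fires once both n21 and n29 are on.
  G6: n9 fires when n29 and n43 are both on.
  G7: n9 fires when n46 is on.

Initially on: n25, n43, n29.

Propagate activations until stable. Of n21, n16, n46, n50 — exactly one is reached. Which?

G6: n29 and n43 on → n9 on.
n9 and n25 are on, so n16 fires (G4).
n50 would need n21 and n29 (G5), but n21 never turns on. n21 would need n46 and n25 (G3), but n46 never turns on. n46 would need n43, n35, and n9 (G2), but n35 never turns on.

n16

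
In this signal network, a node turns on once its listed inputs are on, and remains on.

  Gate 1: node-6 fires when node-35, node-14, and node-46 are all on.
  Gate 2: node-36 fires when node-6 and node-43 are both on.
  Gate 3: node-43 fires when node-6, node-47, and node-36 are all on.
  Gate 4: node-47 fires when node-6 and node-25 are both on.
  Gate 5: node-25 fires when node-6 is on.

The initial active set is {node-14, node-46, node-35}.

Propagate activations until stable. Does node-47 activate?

Yes

Gate 1: node-35, node-14, and node-46 on → node-6 on.
Gate 5: node-6 on → node-25 on.
node-6 and node-25 are on, so node-47 fires (Gate 4).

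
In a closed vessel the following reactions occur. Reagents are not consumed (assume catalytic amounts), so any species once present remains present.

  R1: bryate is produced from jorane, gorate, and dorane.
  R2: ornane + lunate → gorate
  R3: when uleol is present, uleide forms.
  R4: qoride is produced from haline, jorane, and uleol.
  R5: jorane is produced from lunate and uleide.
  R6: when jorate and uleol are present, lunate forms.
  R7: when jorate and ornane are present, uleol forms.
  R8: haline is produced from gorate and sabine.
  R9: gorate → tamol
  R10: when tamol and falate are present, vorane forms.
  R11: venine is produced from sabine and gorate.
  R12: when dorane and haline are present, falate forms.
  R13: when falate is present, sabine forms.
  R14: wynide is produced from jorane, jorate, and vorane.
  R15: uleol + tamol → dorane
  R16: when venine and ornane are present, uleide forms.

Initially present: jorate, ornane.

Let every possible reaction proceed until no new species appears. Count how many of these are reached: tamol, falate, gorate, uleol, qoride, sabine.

3

jorate and ornane present → uleol forms (R7).
jorate and uleol present → lunate forms (R6).
ornane and lunate present → gorate forms (R2).
gorate present → tamol forms (R9).
tamol: reached.
falate would need dorane and haline (R12), but haline never forms.
gorate: reached.
uleol: reached.
qoride would need haline, jorane, and uleol (R4), but haline never forms.
sabine would need falate (R13), but falate never forms.
Reached: tamol, gorate, and uleol — 3 of the 6.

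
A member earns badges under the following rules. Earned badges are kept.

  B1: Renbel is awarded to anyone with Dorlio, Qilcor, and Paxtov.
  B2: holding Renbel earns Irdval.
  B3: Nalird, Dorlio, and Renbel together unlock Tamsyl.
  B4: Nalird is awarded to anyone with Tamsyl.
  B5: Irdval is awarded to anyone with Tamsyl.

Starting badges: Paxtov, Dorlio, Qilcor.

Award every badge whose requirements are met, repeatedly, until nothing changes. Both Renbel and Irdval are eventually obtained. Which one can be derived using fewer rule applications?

Renbel

Renbel: With Dorlio, Qilcor, and Paxtov, Renbel is earned (B1). [1 rule application]
Irdval: With Dorlio, Qilcor, and Paxtov, Renbel is earned (B1). With Renbel, Irdval is earned (B2). [2 rule applications]
Renbel needs fewer.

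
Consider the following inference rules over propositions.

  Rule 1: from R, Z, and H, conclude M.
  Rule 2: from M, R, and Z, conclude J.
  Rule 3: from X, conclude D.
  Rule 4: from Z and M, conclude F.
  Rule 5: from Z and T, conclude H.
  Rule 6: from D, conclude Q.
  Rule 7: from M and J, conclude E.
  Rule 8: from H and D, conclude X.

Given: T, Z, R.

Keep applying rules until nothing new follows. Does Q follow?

Q would need D (Rule 6), but D is never established.

No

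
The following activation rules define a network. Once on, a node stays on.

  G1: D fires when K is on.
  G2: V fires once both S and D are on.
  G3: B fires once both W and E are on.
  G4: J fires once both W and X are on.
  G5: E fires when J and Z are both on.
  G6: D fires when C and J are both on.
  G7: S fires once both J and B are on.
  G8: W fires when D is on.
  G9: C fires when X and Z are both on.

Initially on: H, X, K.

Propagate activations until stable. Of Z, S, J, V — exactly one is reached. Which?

J

K is on, so D fires (G1).
G8: D on → W on.
G4: W and X on → J on.
V would need S and D (G2), but S never turns on. S would need J and B (G7), but B never turns on. No rule produces Z, and it is not given.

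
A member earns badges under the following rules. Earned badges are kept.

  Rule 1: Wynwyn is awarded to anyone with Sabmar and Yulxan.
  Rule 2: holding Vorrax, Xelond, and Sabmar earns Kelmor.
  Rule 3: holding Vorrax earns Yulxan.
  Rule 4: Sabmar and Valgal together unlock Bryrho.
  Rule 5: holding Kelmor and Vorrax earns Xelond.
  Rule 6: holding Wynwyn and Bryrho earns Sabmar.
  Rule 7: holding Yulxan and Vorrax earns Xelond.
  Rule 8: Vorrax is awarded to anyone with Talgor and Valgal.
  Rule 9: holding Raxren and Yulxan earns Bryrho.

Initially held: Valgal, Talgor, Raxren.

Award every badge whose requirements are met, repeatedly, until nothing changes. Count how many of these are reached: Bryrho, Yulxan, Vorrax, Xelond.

With Talgor and Valgal, Vorrax is earned (Rule 8).
With Vorrax, Yulxan is earned (Rule 3).
With Yulxan and Vorrax, Xelond is earned (Rule 7).
With Raxren and Yulxan, Bryrho is earned (Rule 9).
Bryrho: reached.
Yulxan: reached.
Vorrax: reached.
Xelond: reached.
All 4 are reached.

4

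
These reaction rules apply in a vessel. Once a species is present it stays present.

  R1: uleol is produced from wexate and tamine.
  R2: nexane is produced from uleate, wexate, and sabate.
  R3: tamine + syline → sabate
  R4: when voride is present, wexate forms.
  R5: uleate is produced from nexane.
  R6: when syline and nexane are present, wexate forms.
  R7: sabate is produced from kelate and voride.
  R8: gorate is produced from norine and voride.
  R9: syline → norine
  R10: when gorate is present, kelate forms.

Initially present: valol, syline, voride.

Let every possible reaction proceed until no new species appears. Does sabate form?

Yes

syline present → norine forms (R9).
norine and voride present → gorate forms (R8).
gorate present → kelate forms (R10).
kelate and voride present → sabate forms (R7).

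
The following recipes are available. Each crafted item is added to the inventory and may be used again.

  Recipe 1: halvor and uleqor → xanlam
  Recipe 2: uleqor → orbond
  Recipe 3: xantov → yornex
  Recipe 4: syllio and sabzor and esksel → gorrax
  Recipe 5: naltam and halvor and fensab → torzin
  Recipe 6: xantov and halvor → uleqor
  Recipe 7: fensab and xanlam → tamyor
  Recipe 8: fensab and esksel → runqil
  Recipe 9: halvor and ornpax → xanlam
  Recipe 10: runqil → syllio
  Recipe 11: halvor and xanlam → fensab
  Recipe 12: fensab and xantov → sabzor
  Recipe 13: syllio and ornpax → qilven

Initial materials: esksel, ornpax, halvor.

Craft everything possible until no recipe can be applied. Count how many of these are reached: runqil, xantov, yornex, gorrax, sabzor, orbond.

1

halvor and ornpax → xanlam (Recipe 9).
halvor and xanlam → fensab (Recipe 11).
fensab and esksel → runqil (Recipe 8).
runqil: reached.
No rule produces xantov, and it is not given.
yornex would need xantov (Recipe 3), but xantov is never obtained.
gorrax would need syllio, sabzor, and esksel (Recipe 4), but sabzor is never obtained.
sabzor would need fensab and xantov (Recipe 12), but xantov is never obtained.
orbond would need uleqor (Recipe 2), but uleqor is never obtained.
Reached: runqil — 1 of the 6.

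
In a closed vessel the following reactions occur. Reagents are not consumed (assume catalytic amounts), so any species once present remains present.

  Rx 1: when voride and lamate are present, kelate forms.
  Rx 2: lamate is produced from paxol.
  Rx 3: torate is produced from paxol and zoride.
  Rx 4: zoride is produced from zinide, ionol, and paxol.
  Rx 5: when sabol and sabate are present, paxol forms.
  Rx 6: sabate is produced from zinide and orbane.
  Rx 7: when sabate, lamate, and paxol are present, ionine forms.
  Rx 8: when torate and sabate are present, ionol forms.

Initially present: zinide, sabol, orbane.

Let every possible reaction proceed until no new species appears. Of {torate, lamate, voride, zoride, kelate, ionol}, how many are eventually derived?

1

zinide and orbane present → sabate forms (Rx 6).
sabol and sabate present → paxol forms (Rx 5).
paxol present → lamate forms (Rx 2).
torate would need paxol and zoride (Rx 3), but zoride never forms.
lamate: reached.
No rule produces voride, and it is not given.
zoride would need zinide, ionol, and paxol (Rx 4), but ionol never forms.
kelate would need voride and lamate (Rx 1), but voride never forms.
ionol would need torate and sabate (Rx 8), but torate never forms.
Reached: lamate — 1 of the 6.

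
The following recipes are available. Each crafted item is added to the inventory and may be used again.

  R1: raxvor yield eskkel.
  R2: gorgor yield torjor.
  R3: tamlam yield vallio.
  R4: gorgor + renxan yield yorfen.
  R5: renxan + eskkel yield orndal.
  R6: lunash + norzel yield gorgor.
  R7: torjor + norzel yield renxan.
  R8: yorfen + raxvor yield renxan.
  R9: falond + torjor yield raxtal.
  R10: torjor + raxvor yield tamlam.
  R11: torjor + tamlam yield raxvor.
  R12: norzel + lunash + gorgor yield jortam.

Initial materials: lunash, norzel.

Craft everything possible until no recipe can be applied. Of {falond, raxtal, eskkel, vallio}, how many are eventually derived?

No rule produces falond, and it is not given.
raxtal would need falond and torjor (R9), but falond is never obtained.
eskkel would need raxvor (R1), but raxvor is never obtained.
vallio would need tamlam (R3), but tamlam is never obtained.
None of the 4 are reached.

0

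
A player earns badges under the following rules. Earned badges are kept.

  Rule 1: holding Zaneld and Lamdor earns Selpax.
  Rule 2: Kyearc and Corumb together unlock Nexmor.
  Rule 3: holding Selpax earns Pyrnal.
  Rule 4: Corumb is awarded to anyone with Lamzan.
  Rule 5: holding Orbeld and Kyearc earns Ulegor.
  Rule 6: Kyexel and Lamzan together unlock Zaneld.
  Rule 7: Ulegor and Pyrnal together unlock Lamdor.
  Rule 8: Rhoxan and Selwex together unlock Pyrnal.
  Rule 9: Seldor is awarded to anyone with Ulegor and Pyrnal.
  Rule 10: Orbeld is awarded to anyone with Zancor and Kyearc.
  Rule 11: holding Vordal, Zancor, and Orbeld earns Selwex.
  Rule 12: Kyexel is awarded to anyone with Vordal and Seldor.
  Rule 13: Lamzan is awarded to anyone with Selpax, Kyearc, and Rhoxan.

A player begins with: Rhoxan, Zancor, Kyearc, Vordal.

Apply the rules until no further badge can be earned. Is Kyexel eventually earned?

With Zancor and Kyearc, Orbeld is earned (Rule 10).
With Vordal, Zancor, and Orbeld, Selwex is earned (Rule 11).
With Orbeld and Kyearc, Ulegor is earned (Rule 5).
With Rhoxan and Selwex, Pyrnal is earned (Rule 8).
With Ulegor and Pyrnal, Seldor is earned (Rule 9).
With Vordal and Seldor, Kyexel is earned (Rule 12).

Yes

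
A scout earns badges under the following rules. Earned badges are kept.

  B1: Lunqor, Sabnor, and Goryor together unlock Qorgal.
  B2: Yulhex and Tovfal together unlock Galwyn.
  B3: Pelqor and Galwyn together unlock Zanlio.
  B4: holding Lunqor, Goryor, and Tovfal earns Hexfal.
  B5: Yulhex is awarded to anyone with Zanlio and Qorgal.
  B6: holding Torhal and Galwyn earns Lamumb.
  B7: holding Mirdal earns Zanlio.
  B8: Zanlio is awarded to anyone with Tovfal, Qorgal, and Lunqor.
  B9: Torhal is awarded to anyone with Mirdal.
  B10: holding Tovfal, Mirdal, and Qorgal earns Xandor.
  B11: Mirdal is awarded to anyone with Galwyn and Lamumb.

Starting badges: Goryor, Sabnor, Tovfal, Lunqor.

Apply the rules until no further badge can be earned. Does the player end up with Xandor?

No

Xandor would need Tovfal, Mirdal, and Qorgal (B10), but Mirdal is never earned.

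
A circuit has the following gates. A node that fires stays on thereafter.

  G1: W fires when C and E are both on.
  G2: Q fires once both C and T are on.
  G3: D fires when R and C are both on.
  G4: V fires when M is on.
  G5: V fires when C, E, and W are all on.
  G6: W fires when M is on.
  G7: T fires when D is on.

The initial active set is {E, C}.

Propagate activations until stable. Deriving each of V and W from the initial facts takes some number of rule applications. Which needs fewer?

W

W: C and E are on, so W fires (G1). [1 rule application]
V: C and E are on, so W fires (G1). C, E, and W are on, so V fires (G5). [2 rule applications]
W needs fewer.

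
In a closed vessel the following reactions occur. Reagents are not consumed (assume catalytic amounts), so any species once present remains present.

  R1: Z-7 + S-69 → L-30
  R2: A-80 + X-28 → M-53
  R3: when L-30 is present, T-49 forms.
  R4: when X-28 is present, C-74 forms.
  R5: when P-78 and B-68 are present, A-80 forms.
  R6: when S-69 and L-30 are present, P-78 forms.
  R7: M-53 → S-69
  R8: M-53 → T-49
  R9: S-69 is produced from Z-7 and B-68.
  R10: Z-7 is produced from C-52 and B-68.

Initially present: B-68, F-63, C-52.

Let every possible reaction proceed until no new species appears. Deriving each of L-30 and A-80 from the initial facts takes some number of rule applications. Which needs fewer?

L-30: C-52 and B-68 present → Z-7 forms (R10). Z-7 and B-68 present → S-69 forms (R9). Z-7 and S-69 present → L-30 forms (R1). [3 rule applications]
A-80: C-52 and B-68 present → Z-7 forms (R10). Z-7 and B-68 present → S-69 forms (R9). Z-7 and S-69 present → L-30 forms (R1). S-69 and L-30 present → P-78 forms (R6). P-78 and B-68 present → A-80 forms (R5). [5 rule applications]
L-30 needs fewer.

L-30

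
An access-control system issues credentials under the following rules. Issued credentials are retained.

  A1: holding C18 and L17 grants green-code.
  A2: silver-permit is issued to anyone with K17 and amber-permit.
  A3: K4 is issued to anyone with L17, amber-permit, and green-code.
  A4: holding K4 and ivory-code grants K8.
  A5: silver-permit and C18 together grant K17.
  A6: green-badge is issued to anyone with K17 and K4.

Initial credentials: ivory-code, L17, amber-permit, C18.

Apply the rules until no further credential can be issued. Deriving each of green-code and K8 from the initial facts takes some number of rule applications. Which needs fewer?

green-code: Holding C18 and L17 grants green-code (A1). [1 rule application]
K8: Holding C18 and L17 grants green-code (A1). Holding L17, amber-permit, and green-code grants K4 (A3). Holding K4 and ivory-code grants K8 (A4). [3 rule applications]
green-code needs fewer.

green-code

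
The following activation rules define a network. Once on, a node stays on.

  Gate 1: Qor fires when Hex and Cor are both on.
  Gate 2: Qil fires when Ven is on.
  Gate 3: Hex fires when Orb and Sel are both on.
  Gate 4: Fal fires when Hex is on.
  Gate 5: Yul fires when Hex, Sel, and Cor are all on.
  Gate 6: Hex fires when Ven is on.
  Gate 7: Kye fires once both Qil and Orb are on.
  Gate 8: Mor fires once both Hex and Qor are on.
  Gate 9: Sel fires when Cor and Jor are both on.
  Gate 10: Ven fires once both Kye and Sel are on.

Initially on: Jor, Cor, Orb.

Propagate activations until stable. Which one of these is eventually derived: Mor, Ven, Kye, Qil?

Gate 9: Cor and Jor on → Sel on.
Gate 3: Orb and Sel on → Hex on.
Gate 1: Hex and Cor on → Qor on.
Hex and Qor are on, so Mor fires (Gate 8).
Kye would need Qil and Orb (Gate 7), but Qil never turns on. Ven would need Kye and Sel (Gate 10), but Kye never turns on. Qil would need Ven (Gate 2), but Ven never turns on.

Mor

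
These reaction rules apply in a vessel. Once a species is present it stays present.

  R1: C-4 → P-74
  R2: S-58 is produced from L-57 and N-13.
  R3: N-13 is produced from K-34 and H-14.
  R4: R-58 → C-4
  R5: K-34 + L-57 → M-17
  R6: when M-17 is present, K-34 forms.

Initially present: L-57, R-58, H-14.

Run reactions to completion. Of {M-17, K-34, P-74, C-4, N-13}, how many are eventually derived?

2

R-58 present → C-4 forms (R4).
C-4 present → P-74 forms (R1).
M-17 would need K-34 and L-57 (R5), but K-34 never forms.
K-34 would need M-17 (R6), but M-17 never forms.
P-74: reached.
C-4: reached.
N-13 would need K-34 and H-14 (R3), but K-34 never forms.
Reached: P-74 and C-4 — 2 of the 5.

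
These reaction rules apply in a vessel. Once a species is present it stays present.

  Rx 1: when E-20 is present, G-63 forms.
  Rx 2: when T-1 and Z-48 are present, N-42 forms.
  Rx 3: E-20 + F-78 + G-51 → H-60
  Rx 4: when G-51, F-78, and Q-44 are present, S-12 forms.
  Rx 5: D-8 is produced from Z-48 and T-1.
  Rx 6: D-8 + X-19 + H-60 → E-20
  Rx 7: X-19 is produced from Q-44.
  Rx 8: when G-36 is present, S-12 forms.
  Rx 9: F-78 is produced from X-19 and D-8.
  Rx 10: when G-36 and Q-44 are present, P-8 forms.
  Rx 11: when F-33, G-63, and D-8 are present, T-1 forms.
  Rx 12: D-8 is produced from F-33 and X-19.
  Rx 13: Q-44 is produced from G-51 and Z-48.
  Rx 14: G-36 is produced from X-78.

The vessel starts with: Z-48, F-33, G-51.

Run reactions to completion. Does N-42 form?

No

N-42 would need T-1 and Z-48 (Rx 2), but T-1 never forms.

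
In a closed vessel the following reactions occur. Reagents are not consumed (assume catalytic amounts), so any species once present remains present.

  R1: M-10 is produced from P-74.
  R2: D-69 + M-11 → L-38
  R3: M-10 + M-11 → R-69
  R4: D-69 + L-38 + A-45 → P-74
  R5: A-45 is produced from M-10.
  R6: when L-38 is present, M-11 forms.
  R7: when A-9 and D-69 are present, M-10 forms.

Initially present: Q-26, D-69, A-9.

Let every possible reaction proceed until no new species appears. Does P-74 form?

No

P-74 would need D-69, L-38, and A-45 (R4), but L-38 never forms.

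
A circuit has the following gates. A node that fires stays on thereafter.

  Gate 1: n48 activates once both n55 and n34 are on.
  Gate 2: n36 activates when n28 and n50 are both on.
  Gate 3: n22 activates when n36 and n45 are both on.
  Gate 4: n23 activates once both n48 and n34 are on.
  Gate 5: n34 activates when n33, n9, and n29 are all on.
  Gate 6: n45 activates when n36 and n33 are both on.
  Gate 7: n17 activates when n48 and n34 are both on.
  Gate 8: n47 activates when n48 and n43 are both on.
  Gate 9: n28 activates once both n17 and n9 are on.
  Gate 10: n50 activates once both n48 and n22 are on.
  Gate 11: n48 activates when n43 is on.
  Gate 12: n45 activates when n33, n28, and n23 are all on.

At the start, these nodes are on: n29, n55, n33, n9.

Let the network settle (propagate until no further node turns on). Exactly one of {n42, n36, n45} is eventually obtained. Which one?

n45

n33, n9, and n29 are on, so n34 activates (Gate 5).
n55 and n34 are on, so n48 activates (Gate 1).
Gate 7: n48 and n34 on → n17 on.
Gate 4: n48 and n34 on → n23 on.
Gate 9: n17 and n9 on → n28 on.
Gate 12: n33, n28, and n23 on → n45 on.
n36 would need n28 and n50 (Gate 2), but n50 never turns on. No rule produces n42, and it is not given.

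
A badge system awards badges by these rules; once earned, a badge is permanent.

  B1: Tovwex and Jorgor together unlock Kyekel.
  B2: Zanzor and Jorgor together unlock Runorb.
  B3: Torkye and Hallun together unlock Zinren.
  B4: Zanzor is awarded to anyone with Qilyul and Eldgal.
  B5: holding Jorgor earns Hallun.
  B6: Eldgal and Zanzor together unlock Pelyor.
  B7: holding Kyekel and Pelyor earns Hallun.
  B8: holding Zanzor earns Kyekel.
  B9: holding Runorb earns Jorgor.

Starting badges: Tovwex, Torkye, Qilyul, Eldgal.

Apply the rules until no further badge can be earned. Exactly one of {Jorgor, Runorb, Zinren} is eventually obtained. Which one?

With Qilyul and Eldgal, Zanzor is earned (B4).
With Eldgal and Zanzor, Pelyor is earned (B6).
With Zanzor, Kyekel is earned (B8).
With Kyekel and Pelyor, Hallun is earned (B7).
With Torkye and Hallun, Zinren is earned (B3).
Runorb would need Zanzor and Jorgor (B2), but Jorgor is never earned. Jorgor would need Runorb (B9), but Runorb is never earned.

Zinren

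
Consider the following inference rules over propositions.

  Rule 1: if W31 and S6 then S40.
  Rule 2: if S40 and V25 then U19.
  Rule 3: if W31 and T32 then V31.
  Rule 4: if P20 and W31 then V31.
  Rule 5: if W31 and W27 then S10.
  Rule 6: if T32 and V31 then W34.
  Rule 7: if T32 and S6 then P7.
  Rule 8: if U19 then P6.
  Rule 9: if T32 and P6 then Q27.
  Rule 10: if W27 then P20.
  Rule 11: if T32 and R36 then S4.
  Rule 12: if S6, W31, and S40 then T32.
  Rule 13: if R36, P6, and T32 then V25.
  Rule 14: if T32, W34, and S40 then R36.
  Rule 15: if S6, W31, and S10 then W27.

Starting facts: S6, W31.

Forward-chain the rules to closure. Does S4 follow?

From W31 and S6, Rule 1 gives S40.
From S6, W31, and S40, Rule 12 gives T32.
W31 and T32 hold, so V31 follows (Rule 3).
T32 and V31 hold, so W34 follows (Rule 6).
T32, W34, and S40 hold, so R36 follows (Rule 14).
T32 and R36 hold, so S4 follows (Rule 11).

Yes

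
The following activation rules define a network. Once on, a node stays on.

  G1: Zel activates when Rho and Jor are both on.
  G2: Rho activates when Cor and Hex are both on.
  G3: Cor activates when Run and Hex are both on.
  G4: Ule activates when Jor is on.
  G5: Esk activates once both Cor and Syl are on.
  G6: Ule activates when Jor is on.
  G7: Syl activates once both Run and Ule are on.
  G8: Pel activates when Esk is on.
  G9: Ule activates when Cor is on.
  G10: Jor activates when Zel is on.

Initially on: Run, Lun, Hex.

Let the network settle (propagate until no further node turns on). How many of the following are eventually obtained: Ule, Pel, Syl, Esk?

4

G3: Run and Hex on → Cor on.
Cor is on, so Ule activates (G9).
Run and Ule are on, so Syl activates (G7).
G5: Cor and Syl on → Esk on.
Esk is on, so Pel activates (G8).
Ule: reached.
Pel: reached.
Syl: reached.
Esk: reached.
All 4 are reached.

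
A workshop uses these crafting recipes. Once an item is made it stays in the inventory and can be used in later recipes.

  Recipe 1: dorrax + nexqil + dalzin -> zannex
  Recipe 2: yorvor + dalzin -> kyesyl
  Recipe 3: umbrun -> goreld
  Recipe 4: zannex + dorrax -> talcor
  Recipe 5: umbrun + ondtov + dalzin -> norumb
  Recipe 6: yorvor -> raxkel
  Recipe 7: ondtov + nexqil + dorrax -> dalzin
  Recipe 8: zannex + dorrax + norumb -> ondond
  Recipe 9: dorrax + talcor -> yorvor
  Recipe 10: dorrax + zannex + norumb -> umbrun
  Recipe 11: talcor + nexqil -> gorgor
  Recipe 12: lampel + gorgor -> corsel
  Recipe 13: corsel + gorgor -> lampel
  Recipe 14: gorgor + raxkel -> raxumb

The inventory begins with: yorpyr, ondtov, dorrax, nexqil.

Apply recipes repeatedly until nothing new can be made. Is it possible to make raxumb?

Yes

Using Recipe 7, ondtov, nexqil, and dorrax make dalzin.
Using Recipe 1, dorrax, nexqil, and dalzin make zannex.
zannex + dorrax -> talcor (Recipe 4).
Using Recipe 9, dorrax and talcor make yorvor.
Using Recipe 11, talcor and nexqil make gorgor.
Using Recipe 6, yorvor makes raxkel.
gorgor + raxkel -> raxumb (Recipe 14).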